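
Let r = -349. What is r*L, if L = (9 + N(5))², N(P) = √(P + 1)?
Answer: -30363 - 6282*√6 ≈ -45751.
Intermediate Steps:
N(P) = √(1 + P)
L = (9 + √6)² (L = (9 + √(1 + 5))² = (9 + √6)² ≈ 131.09)
r*L = -349*(9 + √6)²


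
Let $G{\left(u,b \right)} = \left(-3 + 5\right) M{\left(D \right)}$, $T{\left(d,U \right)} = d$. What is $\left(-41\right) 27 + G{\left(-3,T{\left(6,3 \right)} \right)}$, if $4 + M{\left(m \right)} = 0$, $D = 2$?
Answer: $-1115$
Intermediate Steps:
$M{\left(m \right)} = -4$ ($M{\left(m \right)} = -4 + 0 = -4$)
$G{\left(u,b \right)} = -8$ ($G{\left(u,b \right)} = \left(-3 + 5\right) \left(-4\right) = 2 \left(-4\right) = -8$)
$\left(-41\right) 27 + G{\left(-3,T{\left(6,3 \right)} \right)} = \left(-41\right) 27 - 8 = -1107 - 8 = -1115$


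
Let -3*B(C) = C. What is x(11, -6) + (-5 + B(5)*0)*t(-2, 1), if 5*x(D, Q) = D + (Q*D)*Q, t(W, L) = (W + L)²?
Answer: 382/5 ≈ 76.400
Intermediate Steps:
t(W, L) = (L + W)²
B(C) = -C/3
x(D, Q) = D/5 + D*Q²/5 (x(D, Q) = (D + (Q*D)*Q)/5 = (D + (D*Q)*Q)/5 = (D + D*Q²)/5 = D/5 + D*Q²/5)
x(11, -6) + (-5 + B(5)*0)*t(-2, 1) = (⅕)*11*(1 + (-6)²) + (-5 - ⅓*5*0)*(1 - 2)² = (⅕)*11*(1 + 36) + (-5 - 5/3*0)*(-1)² = (⅕)*11*37 + (-5 + 0)*1 = 407/5 - 5*1 = 407/5 - 5 = 382/5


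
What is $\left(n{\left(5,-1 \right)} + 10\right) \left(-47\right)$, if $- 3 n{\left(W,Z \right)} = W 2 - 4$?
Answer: $-376$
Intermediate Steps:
$n{\left(W,Z \right)} = \frac{4}{3} - \frac{2 W}{3}$ ($n{\left(W,Z \right)} = - \frac{W 2 - 4}{3} = - \frac{2 W - 4}{3} = - \frac{-4 + 2 W}{3} = \frac{4}{3} - \frac{2 W}{3}$)
$\left(n{\left(5,-1 \right)} + 10\right) \left(-47\right) = \left(\left(\frac{4}{3} - \frac{10}{3}\right) + 10\right) \left(-47\right) = \left(-2 + 10\right) \left(-47\right) = 8 \left(-47\right) = -376$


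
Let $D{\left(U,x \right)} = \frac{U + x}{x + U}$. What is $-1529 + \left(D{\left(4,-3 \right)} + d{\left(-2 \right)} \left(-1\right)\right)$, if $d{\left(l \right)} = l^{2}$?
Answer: $-1532$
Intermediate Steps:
$D{\left(U,x \right)} = 1$ ($D{\left(U,x \right)} = \frac{U + x}{U + x} = 1$)
$-1529 + \left(D{\left(4,-3 \right)} + d{\left(-2 \right)} \left(-1\right)\right) = -1529 + \left(1 + \left(-2\right)^{2} \left(-1\right)\right) = -1529 + \left(1 + 4 \left(-1\right)\right) = -1529 + \left(1 - 4\right) = -1529 - 3 = -1532$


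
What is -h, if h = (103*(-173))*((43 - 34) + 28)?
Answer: 659303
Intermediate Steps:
h = -659303 (h = -17819*(9 + 28) = -17819*37 = -659303)
-h = -1*(-659303) = 659303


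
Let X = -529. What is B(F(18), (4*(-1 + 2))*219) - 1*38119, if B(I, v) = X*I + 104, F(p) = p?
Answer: -47537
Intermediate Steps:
B(I, v) = 104 - 529*I (B(I, v) = -529*I + 104 = 104 - 529*I)
B(F(18), (4*(-1 + 2))*219) - 1*38119 = (104 - 529*18) - 1*38119 = (104 - 9522) - 38119 = -9418 - 38119 = -47537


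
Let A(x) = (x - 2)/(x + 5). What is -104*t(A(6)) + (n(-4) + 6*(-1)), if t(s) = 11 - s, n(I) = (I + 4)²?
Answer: -12234/11 ≈ -1112.2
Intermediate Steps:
n(I) = (4 + I)²
A(x) = (-2 + x)/(5 + x)
-104*t(A(6)) + (n(-4) + 6*(-1)) = -104*(11 - (-2 + 6)/(5 + 6)) + ((4 - 4)² + 6*(-1)) = -104*(11 - 4/11) + (0² - 6) = -104*(11 - 4/11) + (0 - 6) = -104*(11 - 1*4/11) - 6 = -104*(11 - 4/11) - 6 = -104*117/11 - 6 = -12168/11 - 6 = -12234/11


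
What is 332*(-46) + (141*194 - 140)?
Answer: 11942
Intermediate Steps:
332*(-46) + (141*194 - 140) = -15272 + (27354 - 140) = -15272 + 27214 = 11942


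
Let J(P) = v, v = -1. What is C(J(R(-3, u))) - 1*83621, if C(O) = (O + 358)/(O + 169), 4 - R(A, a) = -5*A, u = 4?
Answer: -668951/8 ≈ -83619.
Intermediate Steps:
R(A, a) = 4 + 5*A (R(A, a) = 4 - (-5)*A = 4 + 5*A)
J(P) = -1
C(O) = (358 + O)/(169 + O)
C(J(R(-3, u))) - 1*83621 = (358 - 1)/(169 - 1) - 1*83621 = 357/168 - 83621 = (1/168)*357 - 83621 = 17/8 - 83621 = -668951/8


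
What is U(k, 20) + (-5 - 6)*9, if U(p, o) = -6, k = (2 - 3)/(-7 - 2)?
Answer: -105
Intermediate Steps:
k = 1/9 (k = -1/(-9) = -1*(-1/9) = 1/9 ≈ 0.11111)
U(k, 20) + (-5 - 6)*9 = -6 + (-5 - 6)*9 = -6 - 11*9 = -6 - 99 = -105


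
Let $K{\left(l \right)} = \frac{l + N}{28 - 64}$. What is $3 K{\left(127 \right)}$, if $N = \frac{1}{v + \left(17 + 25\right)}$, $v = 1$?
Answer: $- \frac{2731}{258} \approx -10.585$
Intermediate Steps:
$N = \frac{1}{43}$ ($N = \frac{1}{1 + \left(17 + 25\right)} = \frac{1}{1 + 42} = \frac{1}{43} \approx 0.023256$)
$K{\left(l \right)} = - \frac{1}{1548} - \frac{l}{36}$ ($K{\left(l \right)} = \frac{l + \frac{1}{43}}{28 - 64} = \frac{\frac{1}{43} + l}{-36} = \left(\frac{1}{43} + l\right) \left(- \frac{1}{36}\right) = - \frac{1}{1548} - \frac{l}{36}$)
$3 K{\left(127 \right)} = 3 \left(- \frac{1}{1548} - \frac{127}{36}\right) = 3 \left(- \frac{2731}{774}\right) = - \frac{2731}{258}$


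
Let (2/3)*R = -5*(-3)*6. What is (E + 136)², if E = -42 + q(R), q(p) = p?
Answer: 52441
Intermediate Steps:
R = 135 (R = 3*(-5*(-3)*6)/2 = 3*(15*6)/2 = (3/2)*90 = 135)
E = 93 (E = -42 + 135 = 93)
(E + 136)² = (93 + 136)² = 229² = 52441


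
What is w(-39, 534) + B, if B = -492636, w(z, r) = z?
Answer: -492675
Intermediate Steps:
w(-39, 534) + B = -39 - 492636 = -492675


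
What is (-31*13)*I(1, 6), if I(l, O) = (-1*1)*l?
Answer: 403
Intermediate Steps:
I(l, O) = -l
(-31*13)*I(1, 6) = (-31*13)*(-1*1) = -403*(-1) = 403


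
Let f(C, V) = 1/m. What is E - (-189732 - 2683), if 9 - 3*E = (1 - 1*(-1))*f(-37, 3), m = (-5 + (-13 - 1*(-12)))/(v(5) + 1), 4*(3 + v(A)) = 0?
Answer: 1731760/9 ≈ 1.9242e+5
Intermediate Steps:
v(A) = -3 (v(A) = -3 + (¼)*0 = -3 + 0 = -3)
m = 3 (m = (-5 + (-13 - 1*(-12)))/(-3 + 1) = (-5 + (-13 + 12))/(-2) = (-5 - 1)*(-½) = -6*(-½) = 3)
f(C, V) = ⅓ (f(C, V) = 1/3 = ⅓)
E = 25/9 (E = 3 - (1 - 1*(-1))/(3*3) = 3 - (1 + 1)/(3*3) = 3 - 2/(3*3) = 3 - ⅓*⅔ = 3 - 2/9 = 25/9 ≈ 2.7778)
E - (-189732 - 2683) = 25/9 - (-189732 - 2683) = 25/9 - 1*(-192415) = 25/9 + 192415 = 1731760/9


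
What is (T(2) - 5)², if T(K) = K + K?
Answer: 1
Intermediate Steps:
T(K) = 2*K
(T(2) - 5)² = (2*2 - 5)² = (4 - 5)² = (-1)² = 1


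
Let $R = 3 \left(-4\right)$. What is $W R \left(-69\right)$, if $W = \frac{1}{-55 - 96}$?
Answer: $- \frac{828}{151} \approx -5.4834$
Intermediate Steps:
$R = -12$
$W = - \frac{1}{151}$ ($W = \frac{1}{-151} = - \frac{1}{151} \approx -0.0066225$)
$W R \left(-69\right) = \left(- \frac{1}{151}\right) \left(-12\right) \left(-69\right) = \frac{12}{151} \left(-69\right) = - \frac{828}{151}$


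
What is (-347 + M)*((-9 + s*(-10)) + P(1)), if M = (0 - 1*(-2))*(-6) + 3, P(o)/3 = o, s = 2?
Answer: 9256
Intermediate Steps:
P(o) = 3*o
M = -9 (M = (0 + 2)*(-6) + 3 = 2*(-6) + 3 = -12 + 3 = -9)
(-347 + M)*((-9 + s*(-10)) + P(1)) = (-347 - 9)*((-9 + 2*(-10)) + 3*1) = -356*((-9 - 20) + 3) = -356*(-29 + 3) = -356*(-26) = 9256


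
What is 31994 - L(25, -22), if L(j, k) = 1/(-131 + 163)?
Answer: 1023807/32 ≈ 31994.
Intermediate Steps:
L(j, k) = 1/32
31994 - L(25, -22) = 31994 - 1*1/32 = 31994 - 1/32 = 1023807/32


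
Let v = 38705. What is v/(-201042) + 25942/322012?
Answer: -906005362/8092242063 ≈ -0.11196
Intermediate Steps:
v/(-201042) + 25942/322012 = 38705/(-201042) + 25942/322012 = 38705*(-1/201042) + 25942*(1/322012) = -38705/201042 + 12971/161006 = -906005362/8092242063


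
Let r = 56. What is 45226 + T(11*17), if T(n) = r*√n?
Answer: 45226 + 56*√187 ≈ 45992.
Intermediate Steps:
T(n) = 56*√n
45226 + T(11*17) = 45226 + 56*√(11*17) = 45226 + 56*√187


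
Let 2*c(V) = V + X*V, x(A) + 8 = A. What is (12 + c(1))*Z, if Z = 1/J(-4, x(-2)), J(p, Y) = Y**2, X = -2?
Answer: 23/200 ≈ 0.11500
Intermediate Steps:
x(A) = -8 + A
c(V) = -V/2 (c(V) = (V - 2*V)/2 = (-V)/2 = -V/2)
Z = 1/100 (Z = 1/((-8 - 2)**2) = 1/((-10)**2) = 1/100 ≈ 0.010000)
(12 + c(1))*Z = (12 - 1/2*1)*(1/100) = (12 - 1/2)*(1/100) = (23/2)*(1/100) = 23/200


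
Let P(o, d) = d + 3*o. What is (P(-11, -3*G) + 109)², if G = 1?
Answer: 5329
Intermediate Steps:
(P(-11, -3*G) + 109)² = ((-3*1 + 3*(-11)) + 109)² = ((-3 - 33) + 109)² = (-36 + 109)² = 73² = 5329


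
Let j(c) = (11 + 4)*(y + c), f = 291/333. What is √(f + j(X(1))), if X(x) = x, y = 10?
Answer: 2*√510933/111 ≈ 12.879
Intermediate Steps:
f = 97/111 (f = 291*(1/333) = 97/111 ≈ 0.87387)
j(c) = 150 + 15*c (j(c) = (11 + 4)*(10 + c) = 15*(10 + c) = 150 + 15*c)
√(f + j(X(1))) = √(97/111 + (150 + 15*1)) = √(97/111 + (150 + 15)) = √(97/111 + 165) = √(18412/111) = 2*√510933/111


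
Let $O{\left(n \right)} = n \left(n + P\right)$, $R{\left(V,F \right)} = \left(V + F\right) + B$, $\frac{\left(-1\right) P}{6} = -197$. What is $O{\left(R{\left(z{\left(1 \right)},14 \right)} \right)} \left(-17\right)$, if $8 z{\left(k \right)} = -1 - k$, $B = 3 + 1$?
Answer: $- \frac{5792393}{16} \approx -3.6202 \cdot 10^{5}$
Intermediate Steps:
$P = 1182$ ($P = \left(-6\right) \left(-197\right) = 1182$)
$B = 4$
$z{\left(k \right)} = - \frac{1}{8} - \frac{k}{8}$ ($z{\left(k \right)} = \frac{-1 - k}{8} = - \frac{1}{8} - \frac{k}{8}$)
$R{\left(V,F \right)} = 4 + F + V$ ($R{\left(V,F \right)} = \left(V + F\right) + 4 = \left(F + V\right) + 4 = 4 + F + V$)
$O{\left(n \right)} = n \left(1182 + n\right)$ ($O{\left(n \right)} = n \left(n + 1182\right) = n \left(1182 + n\right)$)
$O{\left(R{\left(z{\left(1 \right)},14 \right)} \right)} \left(-17\right) = \left(4 + 14 - \frac{1}{4}\right) \left(1182 + \left(4 + 14 - \frac{1}{4}\right)\right) \left(-17\right) = \frac{71 \left(1182 + \frac{71}{4}\right)}{4} \left(-17\right) = \frac{71}{4} \cdot \frac{4799}{4} \left(-17\right) = \frac{340729}{16} \left(-17\right) = - \frac{5792393}{16}$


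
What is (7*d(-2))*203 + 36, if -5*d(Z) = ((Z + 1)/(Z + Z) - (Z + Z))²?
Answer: -407789/80 ≈ -5097.4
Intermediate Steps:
d(Z) = -(-2*Z + (1 + Z)/(2*Z))²/5 (d(Z) = -((Z + 1)/(Z + Z) - (Z + Z))²/5 = -((1 + Z)/((2*Z)) - 2*Z)²/5 = -((1 + Z)*(1/(2*Z)) - 2*Z)²/5 = -((1 + Z)/(2*Z) - 2*Z)²/5 = -(-2*Z + (1 + Z)/(2*Z))²/5)
(7*d(-2))*203 + 36 = (7*(-1/20*(1 - 2 - 4*(-2)²)²/(-2)²))*203 + 36 = (7*(-1/20*¼*(1 - 2 - 4*4)²))*203 + 36 = (7*(-1/20*¼*(1 - 2 - 16)²))*203 + 36 = (7*(-1/20*¼*(-17)²))*203 + 36 = (7*(-1/20*¼*289))*203 + 36 = (7*(-289/80))*203 + 36 = -2023/80*203 + 36 = -410669/80 + 36 = -407789/80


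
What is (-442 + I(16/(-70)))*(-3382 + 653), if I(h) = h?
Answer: 42239462/35 ≈ 1.2068e+6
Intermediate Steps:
(-442 + I(16/(-70)))*(-3382 + 653) = (-442 + 16/(-70))*(-3382 + 653) = (-442 + 16*(-1/70))*(-2729) = (-442 - 8/35)*(-2729) = -15478/35*(-2729) = 42239462/35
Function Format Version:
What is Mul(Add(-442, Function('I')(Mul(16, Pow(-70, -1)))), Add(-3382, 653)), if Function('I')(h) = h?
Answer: Rational(42239462, 35) ≈ 1.2068e+6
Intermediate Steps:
Mul(Add(-442, Function('I')(Mul(16, Pow(-70, -1)))), Add(-3382, 653)) = Mul(Add(-442, Mul(16, Pow(-70, -1))), Add(-3382, 653)) = Mul(Add(-442, Mul(16, Rational(-1, 70))), -2729) = Mul(Add(-442, Rational(-8, 35)), -2729) = Mul(Rational(-15478, 35), -2729) = Rational(42239462, 35)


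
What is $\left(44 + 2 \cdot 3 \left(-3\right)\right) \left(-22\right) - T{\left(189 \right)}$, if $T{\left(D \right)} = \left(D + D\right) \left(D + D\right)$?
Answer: $-143456$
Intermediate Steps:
$T{\left(D \right)} = 4 D^{2}$ ($T{\left(D \right)} = 2 D 2 D = 4 D^{2}$)
$\left(44 + 2 \cdot 3 \left(-3\right)\right) \left(-22\right) - T{\left(189 \right)} = \left(44 + 2 \cdot 3 \left(-3\right)\right) \left(-22\right) - 4 \cdot 189^{2} = \left(44 + 6 \left(-3\right)\right) \left(-22\right) - 4 \cdot 35721 = \left(44 - 18\right) \left(-22\right) - 142884 = 26 \left(-22\right) - 142884 = -572 - 142884 = -143456$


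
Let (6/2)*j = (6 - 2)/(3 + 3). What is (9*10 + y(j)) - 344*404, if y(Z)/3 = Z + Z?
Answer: -416654/3 ≈ -1.3888e+5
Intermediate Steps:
j = 2/9 (j = ((6 - 2)/(3 + 3))/3 = (4/6)/3 = (4*(⅙))/3 = (⅓)*(⅔) = 2/9 ≈ 0.22222)
y(Z) = 6*Z (y(Z) = 3*(Z + Z) = 3*(2*Z) = 6*Z)
(9*10 + y(j)) - 344*404 = (9*10 + 6*(2/9)) - 344*404 = (90 + 4/3) - 138976 = 274/3 - 138976 = -416654/3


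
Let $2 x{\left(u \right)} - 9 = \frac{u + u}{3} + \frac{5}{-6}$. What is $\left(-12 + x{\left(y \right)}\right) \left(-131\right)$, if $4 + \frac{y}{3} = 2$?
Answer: $\frac{15589}{12} \approx 1299.1$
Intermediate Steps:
$y = -6$ ($y = -12 + 3 \cdot 2 = -12 + 6 = -6$)
$x{\left(u \right)} = \frac{49}{12} + \frac{u}{3}$ ($x{\left(u \right)} = \frac{9}{2} + \frac{\frac{u + u}{3} + \frac{5}{-6}}{2} = \frac{9}{2} + \frac{2 u \frac{1}{3} + 5 \left(- \frac{1}{6}\right)}{2} = \frac{9}{2} + \frac{\frac{2 u}{3} - \frac{5}{6}}{2} = \frac{9}{2} + \frac{- \frac{5}{6} + \frac{2 u}{3}}{2} = \frac{9}{2} + \left(- \frac{5}{12} + \frac{u}{3}\right) = \frac{49}{12} + \frac{u}{3}$)
$\left(-12 + x{\left(y \right)}\right) \left(-131\right) = \left(-12 + \left(\frac{49}{12} + \frac{1}{3} \left(-6\right)\right)\right) \left(-131\right) = \left(-12 + \left(\frac{49}{12} - 2\right)\right) \left(-131\right) = \left(-12 + \frac{25}{12}\right) \left(-131\right) = \left(- \frac{119}{12}\right) \left(-131\right) = \frac{15589}{12}$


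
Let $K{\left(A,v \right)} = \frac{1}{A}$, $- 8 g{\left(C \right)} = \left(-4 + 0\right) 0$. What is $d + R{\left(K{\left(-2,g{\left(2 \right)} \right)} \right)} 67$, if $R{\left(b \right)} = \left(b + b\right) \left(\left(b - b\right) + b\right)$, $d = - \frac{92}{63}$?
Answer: $\frac{4037}{126} \approx 32.04$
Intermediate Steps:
$g{\left(C \right)} = 0$ ($g{\left(C \right)} = - \frac{\left(-4 + 0\right) 0}{8} = - \frac{\left(-4\right) 0}{8} = \left(- \frac{1}{8}\right) 0 = 0$)
$d = - \frac{92}{63}$ ($d = \left(-92\right) \frac{1}{63} = - \frac{92}{63} \approx -1.4603$)
$R{\left(b \right)} = 2 b^{2}$ ($R{\left(b \right)} = 2 b \left(0 + b\right) = 2 b b = 2 b^{2}$)
$d + R{\left(K{\left(-2,g{\left(2 \right)} \right)} \right)} 67 = - \frac{92}{63} + 2 \left(\frac{1}{-2}\right)^{2} \cdot 67 = - \frac{92}{63} + 2 \left(- \frac{1}{2}\right)^{2} \cdot 67 = - \frac{92}{63} + 2 \cdot \frac{1}{4} \cdot 67 = - \frac{92}{63} + \frac{1}{2} \cdot 67 = - \frac{92}{63} + \frac{67}{2} = \frac{4037}{126}$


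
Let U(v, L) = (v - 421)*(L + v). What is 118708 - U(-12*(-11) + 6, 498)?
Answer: 298696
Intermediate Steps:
U(v, L) = (-421 + v)*(L + v)
118708 - U(-12*(-11) + 6, 498) = 118708 - ((-12*(-11) + 6)² - 421*498 - 421*(-12*(-11) + 6) + 498*(-12*(-11) + 6)) = 118708 - ((132 + 6)² - 209658 - 421*(132 + 6) + 498*(132 + 6)) = 118708 - (138² - 209658 - 421*138 + 498*138) = 118708 - (19044 - 209658 - 58098 + 68724) = 118708 - 1*(-179988) = 118708 + 179988 = 298696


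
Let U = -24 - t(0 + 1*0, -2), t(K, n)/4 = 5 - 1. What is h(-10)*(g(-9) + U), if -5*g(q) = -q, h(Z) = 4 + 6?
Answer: -418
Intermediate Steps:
t(K, n) = 16 (t(K, n) = 4*(5 - 1) = 4*4 = 16)
h(Z) = 10
U = -40 (U = -24 - 1*16 = -24 - 16 = -40)
g(q) = q/5 (g(q) = -(-1)*q/5 = q/5)
h(-10)*(g(-9) + U) = 10*((⅕)*(-9) - 40) = 10*(-9/5 - 40) = 10*(-209/5) = -418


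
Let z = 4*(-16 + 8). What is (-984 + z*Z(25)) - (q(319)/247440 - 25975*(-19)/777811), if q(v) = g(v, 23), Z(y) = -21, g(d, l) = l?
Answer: -60170140513733/192461553840 ≈ -312.63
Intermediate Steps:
q(v) = 23
z = -32 (z = 4*(-8) = -32)
(-984 + z*Z(25)) - (q(319)/247440 - 25975*(-19)/777811) = (-984 - 32*(-21)) - (23/247440 - 25975*(-19)/777811) = (-984 + 672) - (23*(1/247440) + 493525*(1/777811)) = -312 - (23/247440 + 493525/777811) = -312 - 1*122135715653/192461553840 = -312 - 122135715653/192461553840 = -60170140513733/192461553840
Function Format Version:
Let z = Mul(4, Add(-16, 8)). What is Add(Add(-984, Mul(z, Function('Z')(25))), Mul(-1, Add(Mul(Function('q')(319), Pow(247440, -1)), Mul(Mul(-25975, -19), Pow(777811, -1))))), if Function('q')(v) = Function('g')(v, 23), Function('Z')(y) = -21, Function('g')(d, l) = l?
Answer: Rational(-60170140513733, 192461553840) ≈ -312.63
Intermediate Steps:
Function('q')(v) = 23
z = -32 (z = Mul(4, -8) = -32)
Add(Add(-984, Mul(z, Function('Z')(25))), Mul(-1, Add(Mul(Function('q')(319), Pow(247440, -1)), Mul(Mul(-25975, -19), Pow(777811, -1))))) = Add(Add(-984, Mul(-32, -21)), Mul(-1, Add(Mul(23, Pow(247440, -1)), Mul(Mul(-25975, -19), Pow(777811, -1))))) = Add(Add(-984, 672), Mul(-1, Add(Mul(23, Rational(1, 247440)), Mul(493525, Rational(1, 777811))))) = Add(-312, Mul(-1, Add(Rational(23, 247440), Rational(493525, 777811)))) = Add(-312, Mul(-1, Rational(122135715653, 192461553840))) = Add(-312, Rational(-122135715653, 192461553840)) = Rational(-60170140513733, 192461553840)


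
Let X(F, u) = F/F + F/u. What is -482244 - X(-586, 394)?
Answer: -95001972/197 ≈ -4.8224e+5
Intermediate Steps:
X(F, u) = 1 + F/u
-482244 - X(-586, 394) = -482244 - (-586 + 394)/394 = -482244 - (-192)/394 = -482244 - 1*(-96/197) = -482244 + 96/197 = -95001972/197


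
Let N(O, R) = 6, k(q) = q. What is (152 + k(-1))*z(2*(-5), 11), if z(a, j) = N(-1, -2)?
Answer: 906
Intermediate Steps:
z(a, j) = 6
(152 + k(-1))*z(2*(-5), 11) = (152 - 1)*6 = 151*6 = 906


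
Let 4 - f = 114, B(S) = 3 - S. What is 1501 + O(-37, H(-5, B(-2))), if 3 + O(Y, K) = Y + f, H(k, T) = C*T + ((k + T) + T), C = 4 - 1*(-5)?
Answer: 1351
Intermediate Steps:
f = -110 (f = 4 - 1*114 = 4 - 114 = -110)
C = 9 (C = 4 + 5 = 9)
H(k, T) = k + 11*T (H(k, T) = 9*T + ((k + T) + T) = 9*T + ((T + k) + T) = 9*T + (k + 2*T) = k + 11*T)
O(Y, K) = -113 + Y (O(Y, K) = -3 + (Y - 110) = -3 + (-110 + Y) = -113 + Y)
1501 + O(-37, H(-5, B(-2))) = 1501 + (-113 - 37) = 1501 - 150 = 1351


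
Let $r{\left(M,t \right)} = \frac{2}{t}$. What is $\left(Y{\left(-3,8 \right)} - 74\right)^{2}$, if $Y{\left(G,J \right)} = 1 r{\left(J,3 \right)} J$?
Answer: $\frac{42436}{9} \approx 4715.1$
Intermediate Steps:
$Y{\left(G,J \right)} = \frac{2 J}{3}$ ($Y{\left(G,J \right)} = 1 \cdot \frac{2}{3} J = \frac{2 J}{3}$)
$\left(Y{\left(-3,8 \right)} - 74\right)^{2} = \left(\frac{2}{3} \cdot 8 - 74\right)^{2} = \left(\frac{16}{3} - 74\right)^{2} = \left(- \frac{206}{3}\right)^{2} = \frac{42436}{9}$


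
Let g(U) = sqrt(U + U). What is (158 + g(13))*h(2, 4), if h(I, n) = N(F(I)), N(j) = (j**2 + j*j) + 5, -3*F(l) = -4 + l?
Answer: 8374/9 + 53*sqrt(26)/9 ≈ 960.47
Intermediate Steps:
F(l) = 4/3 - l/3 (F(l) = -(-4 + l)/3 = 4/3 - l/3)
g(U) = sqrt(2)*sqrt(U) (g(U) = sqrt(2*U) = sqrt(2)*sqrt(U))
N(j) = 5 + 2*j**2 (N(j) = (j**2 + j**2) + 5 = 2*j**2 + 5 = 5 + 2*j**2)
h(I, n) = 5 + 2*(4/3 - I/3)**2
(158 + g(13))*h(2, 4) = (158 + sqrt(2)*sqrt(13))*(5 + 2*(-4 + 2)**2/9) = (158 + sqrt(26))*(5 + (2/9)*(-2)**2) = (158 + sqrt(26))*(5 + (2/9)*4) = (158 + sqrt(26))*(5 + 8/9) = (158 + sqrt(26))*(53/9) = 8374/9 + 53*sqrt(26)/9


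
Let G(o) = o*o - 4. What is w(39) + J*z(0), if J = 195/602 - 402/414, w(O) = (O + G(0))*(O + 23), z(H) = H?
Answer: 2170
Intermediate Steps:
G(o) = -4 + o² (G(o) = o² - 4 = -4 + o²)
w(O) = (-4 + O)*(23 + O) (w(O) = (O + (-4 + 0²))*(O + 23) = (O + (-4 + 0))*(23 + O) = (O - 4)*(23 + O) = (-4 + O)*(23 + O))
J = -26879/41538 (J = 195*(1/602) - 402*1/414 = 195/602 - 67/69 = -26879/41538 ≈ -0.64709)
w(39) + J*z(0) = (-92 + 39² + 19*39) - 26879/41538*0 = (-92 + 1521 + 741) + 0 = 2170 + 0 = 2170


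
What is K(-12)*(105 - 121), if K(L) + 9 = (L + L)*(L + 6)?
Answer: -2160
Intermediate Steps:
K(L) = -9 + 2*L*(6 + L) (K(L) = -9 + (L + L)*(L + 6) = -9 + (2*L)*(6 + L) = -9 + 2*L*(6 + L))
K(-12)*(105 - 121) = (-9 + 2*(-12)² + 12*(-12))*(105 - 121) = (-9 + 2*144 - 144)*(-16) = (-9 + 288 - 144)*(-16) = 135*(-16) = -2160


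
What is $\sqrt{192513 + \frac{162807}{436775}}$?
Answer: $\frac{\sqrt{1469049530861922}}{87355} \approx 438.76$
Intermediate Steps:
$\sqrt{192513 + \frac{162807}{436775}} = \sqrt{\frac{84085028382}{436775}} = \frac{\sqrt{1469049530861922}}{87355}$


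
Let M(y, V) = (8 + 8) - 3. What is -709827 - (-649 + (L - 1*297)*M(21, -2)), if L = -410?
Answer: -699987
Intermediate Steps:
M(y, V) = 13 (M(y, V) = 16 - 3 = 13)
-709827 - (-649 + (L - 1*297)*M(21, -2)) = -709827 - (-649 + (-410 - 1*297)*13) = -709827 - (-649 + (-410 - 297)*13) = -709827 - (-649 - 707*13) = -709827 - (-649 - 9191) = -709827 - 1*(-9840) = -709827 + 9840 = -699987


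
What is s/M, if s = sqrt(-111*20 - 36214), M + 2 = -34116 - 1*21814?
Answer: -I*sqrt(38434)/55932 ≈ -0.0035051*I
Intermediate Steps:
M = -55932 (M = -2 + (-34116 - 1*21814) = -2 + (-34116 - 21814) = -2 - 55930 = -55932)
s = I*sqrt(38434) (s = sqrt(-2220 - 36214) = sqrt(-38434) = I*sqrt(38434) ≈ 196.05*I)
s/M = (I*sqrt(38434))/(-55932) = (I*sqrt(38434))*(-1/55932) = -I*sqrt(38434)/55932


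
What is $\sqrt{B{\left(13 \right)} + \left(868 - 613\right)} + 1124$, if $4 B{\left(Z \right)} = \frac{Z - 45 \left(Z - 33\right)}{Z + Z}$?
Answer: $1124 + \frac{\sqrt{713258}}{52} \approx 1140.2$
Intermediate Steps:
$B{\left(Z \right)} = \frac{1485 - 44 Z}{8 Z}$ ($B{\left(Z \right)} = \frac{\left(Z - 45 \left(Z - 33\right)\right) \frac{1}{Z + Z}}{4} = \frac{\left(Z - 45 \left(-33 + Z\right)\right) \frac{1}{2 Z}}{4} = \frac{\left(Z - \left(-1485 + 45 Z\right)\right) \frac{1}{2 Z}}{4} = \frac{\left(1485 - 44 Z\right) \frac{1}{2 Z}}{4} = \frac{\frac{1}{2} \frac{1}{Z} \left(1485 - 44 Z\right)}{4} = \frac{1485 - 44 Z}{8 Z}$)
$\sqrt{B{\left(13 \right)} + \left(868 - 613\right)} + 1124 = \sqrt{\frac{11 \left(135 - 52\right)}{8 \cdot 13} + \left(868 - 613\right)} + 1124 = \sqrt{\frac{11}{8} \cdot \frac{1}{13} \left(135 - 52\right) + 255} + 1124 = \sqrt{\frac{11}{8} \cdot \frac{1}{13} \cdot 83 + 255} + 1124 = \sqrt{\frac{913}{104} + 255} + 1124 = \sqrt{\frac{27433}{104}} + 1124 = \frac{\sqrt{713258}}{52} + 1124 = 1124 + \frac{\sqrt{713258}}{52}$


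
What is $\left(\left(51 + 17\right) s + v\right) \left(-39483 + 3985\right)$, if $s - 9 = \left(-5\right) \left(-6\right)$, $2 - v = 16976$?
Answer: $508402356$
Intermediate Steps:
$v = -16974$ ($v = 2 - 16976 = -16974$)
$s = 39$ ($s = 9 - -30 = 9 + 30 = 39$)
$\left(\left(51 + 17\right) s + v\right) \left(-39483 + 3985\right) = \left(\left(51 + 17\right) 39 - 16974\right) \left(-39483 + 3985\right) = \left(68 \cdot 39 - 16974\right) \left(-35498\right) = \left(2652 - 16974\right) \left(-35498\right) = \left(-14322\right) \left(-35498\right) = 508402356$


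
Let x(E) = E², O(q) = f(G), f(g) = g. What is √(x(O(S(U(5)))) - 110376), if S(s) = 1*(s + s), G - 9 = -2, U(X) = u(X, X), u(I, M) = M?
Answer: I*√110327 ≈ 332.16*I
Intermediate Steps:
U(X) = X
G = 7 (G = 9 - 2 = 7)
S(s) = 2*s (S(s) = 1*(2*s) = 2*s)
O(q) = 7
√(x(O(S(U(5)))) - 110376) = √(7² - 110376) = √(49 - 110376) = √(-110327) = I*√110327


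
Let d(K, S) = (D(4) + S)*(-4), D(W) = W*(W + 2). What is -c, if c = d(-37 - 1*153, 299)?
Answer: 1292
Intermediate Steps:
D(W) = W*(2 + W)
d(K, S) = -96 - 4*S (d(K, S) = (4*(2 + 4) + S)*(-4) = (4*6 + S)*(-4) = (24 + S)*(-4) = -96 - 4*S)
c = -1292 (c = -96 - 4*299 = -96 - 1196 = -1292)
-c = -1*(-1292) = 1292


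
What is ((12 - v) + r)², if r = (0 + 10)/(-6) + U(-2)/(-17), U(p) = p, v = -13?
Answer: 1430416/2601 ≈ 549.95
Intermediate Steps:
r = -79/51 (r = (0 + 10)/(-6) - 2/(-17) = 10*(-⅙) - 2*(-1/17) = -5/3 + 2/17 = -79/51 ≈ -1.5490)
((12 - v) + r)² = ((12 - 1*(-13)) - 79/51)² = ((12 + 13) - 79/51)² = (25 - 79/51)² = (1196/51)² = 1430416/2601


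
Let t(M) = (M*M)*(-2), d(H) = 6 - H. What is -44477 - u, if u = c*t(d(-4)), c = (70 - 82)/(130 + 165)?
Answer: -2624623/59 ≈ -44485.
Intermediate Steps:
t(M) = -2*M² (t(M) = M²*(-2) = -2*M²)
c = -12/295 ≈ -0.040678
u = 480/59 (u = -(-24)*(6 - 1*(-4))²/295 = -(-24)*(6 + 4)²/295 = -(-24)*10²/295 = -(-24)*100/295 = -12/295*(-200) = 480/59 ≈ 8.1356)
-44477 - u = -44477 - 1*480/59 = -44477 - 480/59 = -2624623/59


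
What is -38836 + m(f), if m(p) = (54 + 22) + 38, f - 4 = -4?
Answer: -38722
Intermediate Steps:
f = 0 (f = 4 - 4 = 0)
m(p) = 114 (m(p) = 76 + 38 = 114)
-38836 + m(f) = -38836 + 114 = -38722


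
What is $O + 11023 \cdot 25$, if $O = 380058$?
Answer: $655633$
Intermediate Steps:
$O + 11023 \cdot 25 = 380058 + 11023 \cdot 25 = 380058 + 275575 = 655633$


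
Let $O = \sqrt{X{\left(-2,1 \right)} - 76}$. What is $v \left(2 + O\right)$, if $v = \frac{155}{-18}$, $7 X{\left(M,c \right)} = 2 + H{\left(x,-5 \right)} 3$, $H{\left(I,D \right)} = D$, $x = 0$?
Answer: $- \frac{155}{9} - \frac{155 i \sqrt{3815}}{126} \approx -17.222 - 75.982 i$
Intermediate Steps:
$X{\left(M,c \right)} = - \frac{13}{7}$ ($X{\left(M,c \right)} = \frac{2 - 15}{7} = \frac{1}{7} \left(-13\right) = - \frac{13}{7}$)
$v = - \frac{155}{18}$ ($v = 155 \left(- \frac{1}{18}\right) = - \frac{155}{18} \approx -8.6111$)
$O = \frac{i \sqrt{3815}}{7}$ ($O = \sqrt{- \frac{13}{7} - 76} = \sqrt{- \frac{545}{7}} = \frac{i \sqrt{3815}}{7} \approx 8.8237 i$)
$v \left(2 + O\right) = - \frac{155 \left(2 + \frac{i \sqrt{3815}}{7}\right)}{18} = - \frac{155}{9} - \frac{155 i \sqrt{3815}}{126}$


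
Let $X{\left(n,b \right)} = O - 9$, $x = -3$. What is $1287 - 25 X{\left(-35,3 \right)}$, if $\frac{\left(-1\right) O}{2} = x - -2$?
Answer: $1462$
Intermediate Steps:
$O = 2$ ($O = - 2 \left(-3 - -2\right) = - 2 \left(-3 + 2\right) = \left(-2\right) \left(-1\right) = 2$)
$X{\left(n,b \right)} = -7$ ($X{\left(n,b \right)} = 2 - 9 = -7$)
$1287 - 25 X{\left(-35,3 \right)} = 1287 - -175 = 1287 + 175 = 1462$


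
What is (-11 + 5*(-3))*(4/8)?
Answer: -13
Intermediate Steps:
(-11 + 5*(-3))*(4/8) = (-11 - 15)*(4*(⅛)) = -26*½ = -13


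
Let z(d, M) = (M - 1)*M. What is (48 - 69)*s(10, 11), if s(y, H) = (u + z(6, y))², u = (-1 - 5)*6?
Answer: -61236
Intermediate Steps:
z(d, M) = M*(-1 + M) (z(d, M) = (-1 + M)*M = M*(-1 + M))
u = -36 (u = -6*6 = -36)
s(y, H) = (-36 + y*(-1 + y))²
(48 - 69)*s(10, 11) = (48 - 69)*(-36 + 10*(-1 + 10))² = -21*(-36 + 10*9)² = -21*(-36 + 90)² = -21*54² = -21*2916 = -61236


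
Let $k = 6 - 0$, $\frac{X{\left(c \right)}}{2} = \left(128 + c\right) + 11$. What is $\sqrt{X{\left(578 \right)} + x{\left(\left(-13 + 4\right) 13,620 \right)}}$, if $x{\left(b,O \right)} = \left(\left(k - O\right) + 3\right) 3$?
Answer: $i \sqrt{399} \approx 19.975 i$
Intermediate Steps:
$X{\left(c \right)} = 278 + 2 c$ ($X{\left(c \right)} = 2 \left(\left(128 + c\right) + 11\right) = 2 \left(139 + c\right) = 278 + 2 c$)
$k = 6$ ($k = 6 + 0 = 6$)
$x{\left(b,O \right)} = 27 - 3 O$ ($x{\left(b,O \right)} = \left(\left(6 - O\right) + 3\right) 3 = \left(9 - O\right) 3 = 27 - 3 O$)
$\sqrt{X{\left(578 \right)} + x{\left(\left(-13 + 4\right) 13,620 \right)}} = \sqrt{\left(278 + 2 \cdot 578\right) + \left(27 - 1860\right)} = \sqrt{\left(278 + 1156\right) + \left(27 - 1860\right)} = \sqrt{1434 - 1833} = \sqrt{-399} = i \sqrt{399}$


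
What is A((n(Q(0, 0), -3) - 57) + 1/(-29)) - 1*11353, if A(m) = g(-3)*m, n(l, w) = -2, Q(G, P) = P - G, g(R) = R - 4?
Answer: -317253/29 ≈ -10940.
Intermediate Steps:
g(R) = -4 + R
A(m) = -7*m (A(m) = (-4 - 3)*m = -7*m)
A((n(Q(0, 0), -3) - 57) + 1/(-29)) - 1*11353 = -7*((-2 - 57) + 1/(-29)) - 1*11353 = -7*(-59 - 1/29) - 11353 = -7*(-1712/29) - 11353 = 11984/29 - 11353 = -317253/29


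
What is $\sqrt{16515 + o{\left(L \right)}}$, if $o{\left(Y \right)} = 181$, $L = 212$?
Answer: $2 \sqrt{4174} \approx 129.21$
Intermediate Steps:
$\sqrt{16515 + o{\left(L \right)}} = \sqrt{16515 + 181} = \sqrt{16696} = 2 \sqrt{4174}$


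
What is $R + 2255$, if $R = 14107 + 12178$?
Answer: $28540$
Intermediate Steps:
$R = 26285$
$R + 2255 = 26285 + 2255 = 28540$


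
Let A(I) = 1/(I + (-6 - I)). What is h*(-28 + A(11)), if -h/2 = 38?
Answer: 6422/3 ≈ 2140.7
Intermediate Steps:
h = -76 (h = -2*38 = -76)
A(I) = -⅙ (A(I) = 1/(-6) = -⅙)
h*(-28 + A(11)) = -76*(-28 - ⅙) = -76*(-169/6) = 6422/3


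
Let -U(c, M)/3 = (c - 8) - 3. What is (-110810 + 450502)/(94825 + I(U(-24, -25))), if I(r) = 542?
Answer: 339692/95367 ≈ 3.5619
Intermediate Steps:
U(c, M) = 33 - 3*c (U(c, M) = -3*((c - 8) - 3) = -3*((-8 + c) - 3) = -3*(-11 + c) = 33 - 3*c)
(-110810 + 450502)/(94825 + I(U(-24, -25))) = (-110810 + 450502)/(94825 + 542) = 339692/95367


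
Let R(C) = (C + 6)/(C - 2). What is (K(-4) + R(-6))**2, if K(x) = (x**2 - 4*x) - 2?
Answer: 900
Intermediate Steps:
R(C) = (6 + C)/(-2 + C)
K(x) = -2 + x**2 - 4*x
(K(-4) + R(-6))**2 = ((-2 + (-4)**2 - 4*(-4)) + (6 - 6)/(-2 - 6))**2 = ((-2 + 16 + 16) + 0/(-8))**2 = (30 - 1/8*0)**2 = (30 + 0)**2 = 30**2 = 900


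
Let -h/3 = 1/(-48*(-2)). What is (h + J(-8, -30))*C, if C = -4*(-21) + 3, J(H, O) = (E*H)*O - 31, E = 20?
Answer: 13276809/32 ≈ 4.1490e+5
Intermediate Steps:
J(H, O) = -31 + 20*H*O (J(H, O) = (20*H)*O - 31 = 20*H*O - 31 = -31 + 20*H*O)
C = 87 (C = 84 + 3 = 87)
h = -1/32 (h = -3/((-48*(-2))) = -3/96 = -3*1/96 = -1/32 ≈ -0.031250)
(h + J(-8, -30))*C = (-1/32 + (-31 + 20*(-8)*(-30)))*87 = (-1/32 + (-31 + 4800))*87 = (-1/32 + 4769)*87 = (152607/32)*87 = 13276809/32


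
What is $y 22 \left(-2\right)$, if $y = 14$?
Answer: $-616$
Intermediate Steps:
$y 22 \left(-2\right) = 14 \cdot 22 \left(-2\right) = 308 \left(-2\right) = -616$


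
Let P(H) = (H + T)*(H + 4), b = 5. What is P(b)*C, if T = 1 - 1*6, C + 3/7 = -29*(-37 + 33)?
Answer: 0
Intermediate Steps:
C = 809/7 (C = -3/7 - 29*(-37 + 33) = -3/7 - 29*(-4) = -3/7 + 116 = 809/7 ≈ 115.57)
T = -5 (T = 1 - 6 = -5)
P(H) = (-5 + H)*(4 + H) (P(H) = (H - 5)*(H + 4) = (-5 + H)*(4 + H))
P(b)*C = (-20 + 5² - 1*5)*(809/7) = (-20 + 25 - 5)*(809/7) = 0*(809/7) = 0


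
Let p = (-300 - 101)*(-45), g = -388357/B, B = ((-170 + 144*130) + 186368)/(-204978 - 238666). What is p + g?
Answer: 87994999109/102459 ≈ 8.5883e+5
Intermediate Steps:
B = -102459/221822 (B = ((-170 + 18720) + 186368)/(-443644) = (18550 + 186368)*(-1/443644) = 204918*(-1/443644) = -102459/221822 ≈ -0.46190)
g = 86146126454/102459 (g = -388357/(-102459/221822) = -388357*(-221822/102459) = 86146126454/102459 ≈ 8.4079e+5)
p = 18045 (p = -401*(-45) = 18045)
p + g = 18045 + 86146126454/102459 = 87994999109/102459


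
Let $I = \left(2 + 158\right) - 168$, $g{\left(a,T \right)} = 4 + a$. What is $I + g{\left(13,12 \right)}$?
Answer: $9$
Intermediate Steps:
$I = -8$ ($I = 160 - 168 = -8$)
$I + g{\left(13,12 \right)} = -8 + \left(4 + 13\right) = -8 + 17 = 9$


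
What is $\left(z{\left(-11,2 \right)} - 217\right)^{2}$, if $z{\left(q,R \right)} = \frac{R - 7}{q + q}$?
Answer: $\frac{22743361}{484} \approx 46990.0$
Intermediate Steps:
$z{\left(q,R \right)} = \frac{-7 + R}{2 q}$
$\left(z{\left(-11,2 \right)} - 217\right)^{2} = \left(\frac{-7 + 2}{2 \left(-11\right)} - 217\right)^{2} = \left(\frac{1}{2} \left(- \frac{1}{11}\right) \left(-5\right) - 217\right)^{2} = \left(\frac{5}{22} - 217\right)^{2} = \left(- \frac{4769}{22}\right)^{2} = \frac{22743361}{484}$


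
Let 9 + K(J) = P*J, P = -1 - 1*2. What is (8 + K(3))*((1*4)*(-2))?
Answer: 80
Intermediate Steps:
P = -3 (P = -1 - 2 = -3)
K(J) = -9 - 3*J
(8 + K(3))*((1*4)*(-2)) = (8 + (-9 - 3*3))*((1*4)*(-2)) = (8 + (-9 - 9))*(4*(-2)) = (8 - 18)*(-8) = -10*(-8) = 80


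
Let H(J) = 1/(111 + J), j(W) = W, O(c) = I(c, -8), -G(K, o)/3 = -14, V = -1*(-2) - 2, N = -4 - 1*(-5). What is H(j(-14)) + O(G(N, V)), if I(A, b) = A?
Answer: 4075/97 ≈ 42.010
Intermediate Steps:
N = 1 (N = -4 + 5 = 1)
V = 0 (V = 2 - 2 = 0)
G(K, o) = 42 (G(K, o) = -3*(-14) = 42)
O(c) = c
H(j(-14)) + O(G(N, V)) = 1/(111 - 14) + 42 = 1/97 + 42 = 4075/97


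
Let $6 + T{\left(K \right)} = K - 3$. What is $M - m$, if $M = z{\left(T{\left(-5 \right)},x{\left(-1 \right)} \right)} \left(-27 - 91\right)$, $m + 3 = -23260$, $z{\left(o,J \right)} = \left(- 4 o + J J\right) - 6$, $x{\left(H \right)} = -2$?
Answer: $16891$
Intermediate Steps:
$T{\left(K \right)} = -9 + K$ ($T{\left(K \right)} = -6 + \left(K - 3\right) = -6 + \left(-3 + K\right) = -9 + K$)
$z{\left(o,J \right)} = -6 + J^{2} - 4 o$ ($z{\left(o,J \right)} = \left(- 4 o + J^{2}\right) - 6 = \left(J^{2} - 4 o\right) - 6 = -6 + J^{2} - 4 o$)
$m = -23263$ ($m = -3 - 23260 = -23263$)
$M = -6372$ ($M = \left(-6 + \left(-2\right)^{2} - 4 \left(-9 - 5\right)\right) \left(-27 - 91\right) = \left(-6 + 4 - -56\right) \left(-118\right) = \left(-6 + 4 + 56\right) \left(-118\right) = 54 \left(-118\right) = -6372$)
$M - m = -6372 - -23263 = -6372 + 23263 = 16891$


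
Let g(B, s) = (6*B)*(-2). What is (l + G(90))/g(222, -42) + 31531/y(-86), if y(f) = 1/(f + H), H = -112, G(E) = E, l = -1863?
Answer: -1847968651/296 ≈ -6.2431e+6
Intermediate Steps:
g(B, s) = -12*B
y(f) = 1/(-112 + f) (y(f) = 1/(f - 112) = 1/(-112 + f))
(l + G(90))/g(222, -42) + 31531/y(-86) = (-1863 + 90)/((-12*222)) + 31531/(1/(-112 - 86)) = -1773/(-2664) + 31531/(1/(-198)) = -1773*(-1/2664) + 31531/(-1/198) = 197/296 + 31531*(-198) = 197/296 - 6243138 = -1847968651/296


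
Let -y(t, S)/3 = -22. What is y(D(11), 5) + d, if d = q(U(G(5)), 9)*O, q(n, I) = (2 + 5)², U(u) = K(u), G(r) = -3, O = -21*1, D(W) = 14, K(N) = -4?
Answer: -963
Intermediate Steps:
y(t, S) = 66 (y(t, S) = -3*(-22) = 66)
O = -21
U(u) = -4
q(n, I) = 49 (q(n, I) = 7² = 49)
d = -1029 (d = 49*(-21) = -1029)
y(D(11), 5) + d = 66 - 1029 = -963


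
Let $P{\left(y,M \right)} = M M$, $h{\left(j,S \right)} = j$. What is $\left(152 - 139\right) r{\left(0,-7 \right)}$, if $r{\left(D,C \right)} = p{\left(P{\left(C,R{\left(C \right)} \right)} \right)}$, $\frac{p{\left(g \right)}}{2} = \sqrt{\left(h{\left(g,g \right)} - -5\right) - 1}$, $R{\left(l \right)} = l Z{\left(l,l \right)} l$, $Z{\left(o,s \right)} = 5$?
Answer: $26 \sqrt{60029} \approx 6370.2$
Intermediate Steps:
$R{\left(l \right)} = 5 l^{2}$ ($R{\left(l \right)} = l 5 l = 5 l l = 5 l^{2}$)
$P{\left(y,M \right)} = M^{2}$
$p{\left(g \right)} = 2 \sqrt{4 + g}$ ($p{\left(g \right)} = 2 \sqrt{\left(g - -5\right) - 1} = 2 \sqrt{\left(g + 5\right) - 1} = 2 \sqrt{\left(5 + g\right) - 1} = 2 \sqrt{4 + g}$)
$r{\left(D,C \right)} = 2 \sqrt{4 + 25 C^{4}}$ ($r{\left(D,C \right)} = 2 \sqrt{4 + \left(5 C^{2}\right)^{2}} = 2 \sqrt{4 + 25 C^{4}}$)
$\left(152 - 139\right) r{\left(0,-7 \right)} = \left(152 - 139\right) 2 \sqrt{4 + 25 \left(-7\right)^{4}} = 13 \cdot 2 \sqrt{4 + 25 \cdot 2401} = 13 \cdot 2 \sqrt{4 + 60025} = 13 \cdot 2 \sqrt{60029} = 26 \sqrt{60029}$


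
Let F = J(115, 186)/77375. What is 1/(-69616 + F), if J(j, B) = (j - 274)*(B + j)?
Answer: -77375/5386585859 ≈ -1.4364e-5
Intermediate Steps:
J(j, B) = (-274 + j)*(B + j)
F = -47859/77375 (F = (115² - 274*186 - 274*115 + 186*115)/77375 = (13225 - 50964 - 31510 + 21390)*(1/77375) = -47859*1/77375 = -47859/77375 ≈ -0.61853)
1/(-69616 + F) = 1/(-69616 - 47859/77375) = 1/(-5386585859/77375) = -77375/5386585859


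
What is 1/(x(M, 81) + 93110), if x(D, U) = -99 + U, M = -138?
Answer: 1/93092 ≈ 1.0742e-5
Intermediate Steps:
1/(x(M, 81) + 93110) = 1/((-99 + 81) + 93110) = 1/(-18 + 93110) = 1/93092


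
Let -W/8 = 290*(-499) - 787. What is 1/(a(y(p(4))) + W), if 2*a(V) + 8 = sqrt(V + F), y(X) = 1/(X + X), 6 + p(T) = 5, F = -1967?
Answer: 9311776/10838646538207 - 2*I*sqrt(7870)/10838646538207 ≈ 8.5913e-7 - 1.637e-11*I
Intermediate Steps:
p(T) = -1 (p(T) = -6 + 5 = -1)
y(X) = 1/(2*X)
a(V) = -4 + sqrt(-1967 + V)/2 (a(V) = -4 + sqrt(V - 1967)/2 = -4 + sqrt(-1967 + V)/2)
W = 1163976 (W = -8*(290*(-499) - 787) = -8*(-144710 - 787) = -8*(-145497) = 1163976)
1/(a(y(p(4))) + W) = 1/((-4 + sqrt(-1967 + (1/2)/(-1))/2) + 1163976) = 1/((-4 + sqrt(-1967 + (1/2)*(-1))/2) + 1163976) = 1/((-4 + sqrt(-1967 - 1/2)/2) + 1163976) = 1/((-4 + sqrt(-3935/2)/2) + 1163976) = 1/((-4 + (I*sqrt(7870)/2)/2) + 1163976) = 1/((-4 + I*sqrt(7870)/4) + 1163976) = 1/(1163972 + I*sqrt(7870)/4)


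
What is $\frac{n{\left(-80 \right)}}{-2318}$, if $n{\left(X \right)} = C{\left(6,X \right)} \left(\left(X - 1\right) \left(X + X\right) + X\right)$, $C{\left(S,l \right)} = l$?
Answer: $\frac{515200}{1159} \approx 444.52$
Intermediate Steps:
$n{\left(X \right)} = X \left(X + 2 X \left(-1 + X\right)\right)$ ($n{\left(X \right)} = X \left(\left(X - 1\right) \left(X + X\right) + X\right) = X \left(\left(-1 + X\right) 2 X + X\right) = X \left(2 X \left(-1 + X\right) + X\right) = X \left(X + 2 X \left(-1 + X\right)\right)$)
$\frac{n{\left(-80 \right)}}{-2318} = \frac{\left(-80\right)^{2} \left(-1 + 2 \left(-80\right)\right)}{-2318} = 6400 \left(-1 - 160\right) \left(- \frac{1}{2318}\right) = 6400 \left(-161\right) \left(- \frac{1}{2318}\right) = \left(-1030400\right) \left(- \frac{1}{2318}\right) = \frac{515200}{1159}$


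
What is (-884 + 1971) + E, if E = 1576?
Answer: 2663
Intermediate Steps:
(-884 + 1971) + E = (-884 + 1971) + 1576 = 1087 + 1576 = 2663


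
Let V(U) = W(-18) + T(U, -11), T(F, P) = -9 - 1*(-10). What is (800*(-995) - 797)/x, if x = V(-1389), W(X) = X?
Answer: 796797/17 ≈ 46870.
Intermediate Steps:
T(F, P) = 1 (T(F, P) = -9 + 10 = 1)
V(U) = -17 (V(U) = -18 + 1 = -17)
x = -17
(800*(-995) - 797)/x = (800*(-995) - 797)/(-17) = (-796000 - 797)*(-1/17) = -796797*(-1/17) = 796797/17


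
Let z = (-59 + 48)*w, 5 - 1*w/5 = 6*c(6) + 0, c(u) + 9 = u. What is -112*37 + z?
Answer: -5409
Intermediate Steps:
c(u) = -9 + u
w = 115 (w = 25 - 5*(6*(-9 + 6) + 0) = 25 - 5*(6*(-3) + 0) = 25 - 5*(-18 + 0) = 25 - 5*(-18) = 25 + 90 = 115)
z = -1265 (z = (-59 + 48)*115 = -11*115 = -1265)
-112*37 + z = -112*37 - 1265 = -4144 - 1265 = -5409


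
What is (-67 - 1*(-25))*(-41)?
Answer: 1722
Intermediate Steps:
(-67 - 1*(-25))*(-41) = (-67 + 25)*(-41) = -42*(-41) = 1722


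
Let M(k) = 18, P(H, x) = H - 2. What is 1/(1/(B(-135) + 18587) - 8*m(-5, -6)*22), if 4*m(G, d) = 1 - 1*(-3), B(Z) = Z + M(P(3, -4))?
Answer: -18470/3250719 ≈ -0.0056818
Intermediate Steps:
P(H, x) = -2 + H
B(Z) = 18 + Z (B(Z) = Z + 18 = 18 + Z)
m(G, d) = 1 (m(G, d) = (1 - 1*(-3))/4 = (1 + 3)/4 = (1/4)*4 = 1)
1/(1/(B(-135) + 18587) - 8*m(-5, -6)*22) = 1/(1/((18 - 135) + 18587) - 8*1*22) = 1/(1/(-117 + 18587) - 8*22) = 1/(1/18470 - 176) = 1/(-3250719/18470) = -18470/3250719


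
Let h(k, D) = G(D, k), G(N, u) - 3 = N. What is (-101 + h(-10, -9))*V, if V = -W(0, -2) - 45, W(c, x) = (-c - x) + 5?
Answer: 5564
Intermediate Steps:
G(N, u) = 3 + N
h(k, D) = 3 + D
W(c, x) = 5 - c - x
V = -52 (V = -(5 - 1*0 - 1*(-2)) - 45 = -(5 + 0 + 2) - 45 = -1*7 - 45 = -7 - 45 = -52)
(-101 + h(-10, -9))*V = (-101 + (3 - 9))*(-52) = (-101 - 6)*(-52) = -107*(-52) = 5564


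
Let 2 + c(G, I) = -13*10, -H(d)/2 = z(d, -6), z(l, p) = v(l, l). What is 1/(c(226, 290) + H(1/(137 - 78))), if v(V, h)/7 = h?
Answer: -59/7802 ≈ -0.0075622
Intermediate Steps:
v(V, h) = 7*h
z(l, p) = 7*l
H(d) = -14*d
c(G, I) = -132 (c(G, I) = -2 - 13*10 = -2 - 130 = -132)
1/(c(226, 290) + H(1/(137 - 78))) = 1/(-132 - 14/(137 - 78)) = 1/(-132 - 14/59) = 1/(-7802/59) = -59/7802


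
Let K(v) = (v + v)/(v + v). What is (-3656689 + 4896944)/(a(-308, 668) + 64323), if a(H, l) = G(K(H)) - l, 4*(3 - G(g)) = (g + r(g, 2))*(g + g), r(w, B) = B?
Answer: 2480510/127313 ≈ 19.484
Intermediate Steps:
K(v) = 1 (K(v) = (2*v)/((2*v)) = (2*v)*(1/(2*v)) = 1)
G(g) = 3 - g*(2 + g)/2 (G(g) = 3 - (g + 2)*(g + g)/4 = 3 - (2 + g)*2*g/4 = 3 - g*(2 + g)/2)
a(H, l) = 3/2 - l (a(H, l) = (3 - 1*1 - 1/2*1**2) - l = (3 - 1 - 1/2*1) - l = (3 - 1 - 1/2) - l = 3/2 - l)
(-3656689 + 4896944)/(a(-308, 668) + 64323) = (-3656689 + 4896944)/((3/2 - 1*668) + 64323) = 1240255/((3/2 - 668) + 64323) = 1240255/(-1333/2 + 64323) = 1240255/(127313/2) = 1240255*(2/127313) = 2480510/127313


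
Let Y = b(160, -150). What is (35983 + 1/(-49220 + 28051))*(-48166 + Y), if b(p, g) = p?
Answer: -36567328392756/21169 ≈ -1.7274e+9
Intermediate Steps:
Y = 160
(35983 + 1/(-49220 + 28051))*(-48166 + Y) = (35983 + 1/(-49220 + 28051))*(-48166 + 160) = (35983 + 1/(-21169))*(-48006) = (35983 - 1/21169)*(-48006) = (761724126/21169)*(-48006) = -36567328392756/21169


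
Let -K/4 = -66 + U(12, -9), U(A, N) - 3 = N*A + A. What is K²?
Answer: 404496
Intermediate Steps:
U(A, N) = 3 + A + A*N (U(A, N) = 3 + (N*A + A) = 3 + (A*N + A) = 3 + (A + A*N) = 3 + A + A*N)
K = 636 (K = -4*(-66 + (3 + 12 + 12*(-9))) = -4*(-66 + (3 + 12 - 108)) = -4*(-66 - 93) = -4*(-159) = 636)
K² = 636² = 404496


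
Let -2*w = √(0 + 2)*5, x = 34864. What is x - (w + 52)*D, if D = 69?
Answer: 31276 + 345*√2/2 ≈ 31520.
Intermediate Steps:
w = -5*√2/2 (w = -√(0 + 2)*5/2 = -√2*5/2 = -5*√2/2 ≈ -3.5355)
x - (w + 52)*D = 34864 - (-5*√2/2 + 52)*69 = 34864 - (52 - 5*√2/2)*69 = 34864 - (3588 - 345*√2/2) = 34864 + (-3588 + 345*√2/2) = 31276 + 345*√2/2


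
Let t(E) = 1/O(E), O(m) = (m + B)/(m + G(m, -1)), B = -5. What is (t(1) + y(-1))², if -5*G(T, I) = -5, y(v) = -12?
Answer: 625/4 ≈ 156.25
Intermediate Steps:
G(T, I) = 1 (G(T, I) = -⅕*(-5) = 1)
O(m) = (-5 + m)/(1 + m) (O(m) = (m - 5)/(m + 1) = (-5 + m)/(1 + m))
t(E) = (1 + E)/(-5 + E) (t(E) = 1/((-5 + E)/(1 + E)) = (1 + E)/(-5 + E))
(t(1) + y(-1))² = ((1 + 1)/(-5 + 1) - 12)² = (2/(-4) - 12)² = (-¼*2 - 12)² = (-½ - 12)² = (-25/2)² = 625/4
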